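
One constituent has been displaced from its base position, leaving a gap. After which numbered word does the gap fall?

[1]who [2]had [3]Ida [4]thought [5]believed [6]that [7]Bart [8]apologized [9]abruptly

The displaced element is "who" (word 1).
It is linked across 1 clause boundary (Ø).
It functions as the subject of "believed", so the gap sits immediately after word 4 ("thought").
Base order: Ida had thought that who believed that Bart apologized abruptly.

4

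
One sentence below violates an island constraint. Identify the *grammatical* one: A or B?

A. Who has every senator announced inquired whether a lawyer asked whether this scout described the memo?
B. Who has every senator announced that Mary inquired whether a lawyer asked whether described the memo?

A

In B, the wh-phrase is extracted from inside a wh-island (introduced by "whether"), which blocks movement.
In A, the extraction path crosses only that-complement boundaries, which are transparent.
So A is grammatical.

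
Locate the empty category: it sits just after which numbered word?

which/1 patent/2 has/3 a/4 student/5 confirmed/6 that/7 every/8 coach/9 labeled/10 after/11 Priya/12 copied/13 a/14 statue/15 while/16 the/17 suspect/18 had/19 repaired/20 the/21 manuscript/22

10

The displaced element is "which patent" (word 2).
It is linked across 1 clause boundary (that).
It functions as the direct object of "labeled", so the gap sits immediately after word 10 ("labeled").
Base order: A student has confirmed that every coach labeled which patent after Priya copied a statue while the suspect had repaired the manuscript.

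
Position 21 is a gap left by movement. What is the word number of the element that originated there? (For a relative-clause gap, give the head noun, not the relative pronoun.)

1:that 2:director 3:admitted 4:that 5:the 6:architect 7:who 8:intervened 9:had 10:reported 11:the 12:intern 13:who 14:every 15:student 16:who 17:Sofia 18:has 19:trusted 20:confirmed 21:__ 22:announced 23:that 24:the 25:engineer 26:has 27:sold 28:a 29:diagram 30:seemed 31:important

12

The gap at 21 is the subject of "announced", inside a relative clause.
The relative pronoun is "who" (word 13); it is bound by the head noun immediately before it.
Its filler is the head noun "intern", at word 12.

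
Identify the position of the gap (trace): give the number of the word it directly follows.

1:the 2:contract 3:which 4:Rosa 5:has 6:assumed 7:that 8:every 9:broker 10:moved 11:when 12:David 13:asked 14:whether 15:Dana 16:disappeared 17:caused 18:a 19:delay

The displaced element is "the contract" (word 2).
It is linked across 1 clause boundary (that).
It functions as the direct object of "moved", so the gap sits immediately after word 10 ("moved").
Base order: Rosa has assumed that every broker moved the contract when David asked whether Dana disappeared.

10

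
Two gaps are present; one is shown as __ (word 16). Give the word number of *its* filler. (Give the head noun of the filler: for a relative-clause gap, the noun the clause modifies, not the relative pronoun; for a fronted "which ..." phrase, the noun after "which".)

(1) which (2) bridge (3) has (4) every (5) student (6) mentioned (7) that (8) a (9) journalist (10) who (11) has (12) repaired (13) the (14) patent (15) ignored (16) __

The marked gap is the direct object of "ignored".
Its filler is the fronted wh-phrase "which bridge", at word 2.
(The other dependency links word 9 to a gap after word 10.)

2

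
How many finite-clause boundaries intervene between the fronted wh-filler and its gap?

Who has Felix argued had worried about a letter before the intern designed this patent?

1

"who" is extracted from the subject of "worried".
Boundaries crossed, outermost first: [Ø] — 1 in total.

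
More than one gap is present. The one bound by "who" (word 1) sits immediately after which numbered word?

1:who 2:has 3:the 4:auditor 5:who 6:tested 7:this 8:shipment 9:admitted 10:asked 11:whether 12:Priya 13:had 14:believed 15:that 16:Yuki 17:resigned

The displaced element is "who" (word 1).
It is linked across 1 clause boundary (Ø).
It functions as the subject of "asked", so the gap sits immediately after word 9 ("admitted").
Base order: The auditor who tested this shipment has admitted that who asked whether Priya had believed that Yuki resigned.

9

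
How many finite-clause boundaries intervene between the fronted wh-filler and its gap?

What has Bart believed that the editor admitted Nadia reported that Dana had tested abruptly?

"what" is extracted from the object of "tested".
Boundaries crossed, outermost first: [that], [Ø], [that] — 3 in total.

3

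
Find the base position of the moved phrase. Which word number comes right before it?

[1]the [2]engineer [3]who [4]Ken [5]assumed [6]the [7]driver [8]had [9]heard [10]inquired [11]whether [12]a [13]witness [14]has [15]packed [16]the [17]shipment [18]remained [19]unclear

The displaced element is "the engineer" (word 2).
It is linked across 2 clause boundaries (Ø → Ø).
It functions as the subject of "inquired", so the gap sits immediately after word 9 ("heard").
Base order: Ken assumed the driver had heard that the engineer inquired whether a witness has packed the shipment.

9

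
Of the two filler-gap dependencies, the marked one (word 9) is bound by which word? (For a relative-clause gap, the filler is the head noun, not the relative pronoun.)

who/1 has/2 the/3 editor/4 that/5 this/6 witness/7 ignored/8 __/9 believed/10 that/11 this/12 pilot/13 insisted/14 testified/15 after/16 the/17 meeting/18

The marked gap is inside the relative clause, the direct object of "ignored".
Its filler is the head noun "editor" (via "that"), at word 4.
(The other dependency links word 1 to a gap after word 14.)

4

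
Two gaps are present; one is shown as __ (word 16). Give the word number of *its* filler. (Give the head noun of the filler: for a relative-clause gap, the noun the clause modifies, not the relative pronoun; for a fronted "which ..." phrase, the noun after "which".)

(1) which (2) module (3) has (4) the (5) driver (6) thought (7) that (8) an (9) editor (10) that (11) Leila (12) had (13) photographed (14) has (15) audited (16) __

2

The marked gap is the direct object of "audited".
Its filler is the fronted wh-phrase "which module", at word 2.
(The other dependency links word 9 to a gap after word 13.)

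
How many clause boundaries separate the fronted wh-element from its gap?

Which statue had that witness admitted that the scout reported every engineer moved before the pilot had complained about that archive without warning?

2

"which statue" is extracted from the object of "moved".
Boundaries crossed, outermost first: [that], [Ø] — 2 in total.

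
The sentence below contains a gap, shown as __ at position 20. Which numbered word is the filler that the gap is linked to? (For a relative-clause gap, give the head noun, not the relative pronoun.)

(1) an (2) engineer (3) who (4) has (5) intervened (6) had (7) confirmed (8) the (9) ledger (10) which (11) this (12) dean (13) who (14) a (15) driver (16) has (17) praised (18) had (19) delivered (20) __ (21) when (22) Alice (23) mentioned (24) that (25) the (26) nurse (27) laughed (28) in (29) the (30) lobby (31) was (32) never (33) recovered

The gap at 20 is the object of "delivered", inside a relative clause.
The relative pronoun is "which" (word 10); it is bound by the head noun immediately before it.
Its filler is the head noun "ledger", at word 9.

9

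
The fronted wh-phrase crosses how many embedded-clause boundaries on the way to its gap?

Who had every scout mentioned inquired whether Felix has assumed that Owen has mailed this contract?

"who" is extracted from the subject of "inquired".
Boundaries crossed, outermost first: [Ø] — 1 in total.

1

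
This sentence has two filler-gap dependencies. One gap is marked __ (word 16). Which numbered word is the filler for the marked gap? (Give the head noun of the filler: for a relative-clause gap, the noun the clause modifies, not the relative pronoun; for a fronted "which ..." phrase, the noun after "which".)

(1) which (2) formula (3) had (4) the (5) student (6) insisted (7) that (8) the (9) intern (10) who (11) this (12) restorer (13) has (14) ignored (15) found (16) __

The marked gap is the direct object of "found".
Its filler is the fronted wh-phrase "which formula", at word 2.
(The other dependency links word 9 to a gap after word 14.)

2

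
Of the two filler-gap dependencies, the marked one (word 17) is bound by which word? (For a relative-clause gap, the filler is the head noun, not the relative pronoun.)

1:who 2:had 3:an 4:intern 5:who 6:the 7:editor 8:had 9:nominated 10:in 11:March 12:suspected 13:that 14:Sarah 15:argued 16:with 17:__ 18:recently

The marked gap is the object of the preposition "with" of "argued".
Its filler is the fronted wh-phrase "who", at word 1.
(The other dependency links word 4 to a gap after word 9.)

1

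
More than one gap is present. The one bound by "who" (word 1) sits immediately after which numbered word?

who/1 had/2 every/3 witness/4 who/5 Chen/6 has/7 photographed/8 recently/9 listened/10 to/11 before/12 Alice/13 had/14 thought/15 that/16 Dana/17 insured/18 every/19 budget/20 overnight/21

The displaced element is "who" (word 1).
It functions as the object of the preposition "to" of "listened", so the gap sits immediately after word 11 ("to").
Base order: Every witness who Chen has photographed recently had listened to who before Alice had thought that Dana insured every budget overnight.

11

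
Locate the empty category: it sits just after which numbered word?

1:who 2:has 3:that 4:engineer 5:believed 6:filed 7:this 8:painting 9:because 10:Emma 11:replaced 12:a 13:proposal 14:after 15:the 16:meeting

5

The displaced element is "who" (word 1).
It is linked across 1 clause boundary (Ø).
It functions as the subject of "filed", so the gap sits immediately after word 5 ("believed").
Base order: That engineer has believed that who filed this painting because Emma replaced a proposal after the meeting.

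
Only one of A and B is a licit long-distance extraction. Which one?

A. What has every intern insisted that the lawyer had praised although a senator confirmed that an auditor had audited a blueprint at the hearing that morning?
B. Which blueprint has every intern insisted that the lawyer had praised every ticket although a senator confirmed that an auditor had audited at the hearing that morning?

A

In B, the wh-phrase is extracted from inside an adjunct island (introduced by "although"), which blocks movement.
In A, the extraction path crosses only that-complement boundaries, which are transparent.
So A is grammatical.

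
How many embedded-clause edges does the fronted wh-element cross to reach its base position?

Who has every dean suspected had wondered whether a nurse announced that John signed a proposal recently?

"who" is extracted from the subject of "wondered".
Boundaries crossed, outermost first: [Ø] — 1 in total.

1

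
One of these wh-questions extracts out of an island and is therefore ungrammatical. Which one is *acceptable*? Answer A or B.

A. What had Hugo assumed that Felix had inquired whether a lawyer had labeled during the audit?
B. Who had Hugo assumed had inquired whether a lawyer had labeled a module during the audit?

B

In A, the wh-phrase is extracted from inside a wh-island (introduced by "whether"), which blocks movement.
In B, the extraction path crosses only that-complement boundaries, which are transparent.
So B is grammatical.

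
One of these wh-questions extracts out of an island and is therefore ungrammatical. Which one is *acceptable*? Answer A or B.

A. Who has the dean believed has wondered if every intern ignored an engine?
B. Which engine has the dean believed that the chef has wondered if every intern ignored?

In B, the wh-phrase is extracted from inside a wh-island (introduced by "if"), which blocks movement.
In A, the extraction path crosses only that-complement boundaries, which are transparent.
So A is grammatical.

A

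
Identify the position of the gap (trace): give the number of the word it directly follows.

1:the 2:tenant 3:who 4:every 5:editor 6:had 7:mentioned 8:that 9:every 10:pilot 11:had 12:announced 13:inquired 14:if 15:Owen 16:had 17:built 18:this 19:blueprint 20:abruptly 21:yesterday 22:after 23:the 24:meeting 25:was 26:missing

The displaced element is "the tenant" (word 2).
It is linked across 2 clause boundaries (that → Ø).
It functions as the subject of "inquired", so the gap sits immediately after word 12 ("announced").
Base order: Every editor had mentioned that every pilot had announced that the tenant inquired if Owen had built this blueprint abruptly yesterday after the meeting.

12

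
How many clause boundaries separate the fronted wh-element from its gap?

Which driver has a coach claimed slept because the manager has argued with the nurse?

"which driver" is extracted from the subject of "slept".
Boundaries crossed, outermost first: [Ø] — 1 in total.

1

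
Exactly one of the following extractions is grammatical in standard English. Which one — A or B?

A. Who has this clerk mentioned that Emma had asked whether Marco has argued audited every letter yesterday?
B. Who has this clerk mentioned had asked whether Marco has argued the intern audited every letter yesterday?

B

In A, the wh-phrase is extracted from inside a wh-island (introduced by "whether"), which blocks movement.
In B, the extraction path crosses only that-complement boundaries, which are transparent.
So B is grammatical.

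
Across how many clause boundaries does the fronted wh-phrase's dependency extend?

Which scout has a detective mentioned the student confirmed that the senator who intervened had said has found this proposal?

3

"which scout" is extracted from the subject of "found".
Boundaries crossed, outermost first: [Ø], [that], [Ø] — 3 in total.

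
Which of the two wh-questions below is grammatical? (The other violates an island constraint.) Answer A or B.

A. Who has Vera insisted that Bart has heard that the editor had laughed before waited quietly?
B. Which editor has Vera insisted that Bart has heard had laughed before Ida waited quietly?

In A, the wh-phrase is extracted from inside an adjunct island (introduced by "before"), which blocks movement.
In B, the extraction path crosses only that-complement boundaries, which are transparent.
So B is grammatical.

B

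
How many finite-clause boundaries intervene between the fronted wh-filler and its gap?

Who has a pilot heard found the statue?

"who" is extracted from the subject of "found".
Boundaries crossed, outermost first: [Ø] — 1 in total.

1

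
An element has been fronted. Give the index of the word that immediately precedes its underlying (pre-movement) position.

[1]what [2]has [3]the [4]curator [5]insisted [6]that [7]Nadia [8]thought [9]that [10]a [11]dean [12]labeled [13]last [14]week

The displaced element is "what" (word 1).
It is linked across 2 clause boundaries (that → that).
It functions as the direct object of "labeled", so the gap sits immediately after word 12 ("labeled").
Base order: The curator has insisted that Nadia thought that a dean labeled what last week.

12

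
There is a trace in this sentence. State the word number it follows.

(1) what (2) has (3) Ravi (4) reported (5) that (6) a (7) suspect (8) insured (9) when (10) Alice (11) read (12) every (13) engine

The displaced element is "what" (word 1).
It is linked across 1 clause boundary (that).
It functions as the direct object of "insured", so the gap sits immediately after word 8 ("insured").
Base order: Ravi has reported that a suspect insured what when Alice read every engine.

8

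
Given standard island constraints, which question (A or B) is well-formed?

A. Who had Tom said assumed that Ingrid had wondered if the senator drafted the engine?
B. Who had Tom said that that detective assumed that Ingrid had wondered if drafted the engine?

In B, the wh-phrase is extracted from inside a wh-island (introduced by "if"), which blocks movement.
In A, the extraction path crosses only that-complement boundaries, which are transparent.
So A is grammatical.

A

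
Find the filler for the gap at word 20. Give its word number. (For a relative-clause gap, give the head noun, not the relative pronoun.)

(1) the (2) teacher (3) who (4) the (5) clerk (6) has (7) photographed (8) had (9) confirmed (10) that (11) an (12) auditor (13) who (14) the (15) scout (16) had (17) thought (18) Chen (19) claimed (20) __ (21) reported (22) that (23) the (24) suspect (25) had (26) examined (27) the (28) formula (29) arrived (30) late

12

The gap at 20 is the subject of "reported", inside a relative clause.
The relative pronoun is "who" (word 13); it is bound by the head noun immediately before it.
Its filler is the head noun "auditor", at word 12.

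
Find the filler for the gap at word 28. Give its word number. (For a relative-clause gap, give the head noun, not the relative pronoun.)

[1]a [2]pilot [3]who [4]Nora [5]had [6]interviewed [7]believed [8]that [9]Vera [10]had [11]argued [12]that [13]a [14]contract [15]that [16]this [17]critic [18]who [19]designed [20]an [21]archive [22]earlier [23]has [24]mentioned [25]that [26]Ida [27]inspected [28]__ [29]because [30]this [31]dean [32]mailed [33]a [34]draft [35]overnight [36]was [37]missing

The gap at 28 is the object of "inspected", inside a relative clause.
The relative pronoun is "that" (word 15); it is bound by the head noun immediately before it.
Its filler is the head noun "contract", at word 14.

14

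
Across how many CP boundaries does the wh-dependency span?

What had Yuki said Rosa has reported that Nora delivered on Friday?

"what" is extracted from the object of "delivered".
Boundaries crossed, outermost first: [Ø], [that] — 2 in total.

2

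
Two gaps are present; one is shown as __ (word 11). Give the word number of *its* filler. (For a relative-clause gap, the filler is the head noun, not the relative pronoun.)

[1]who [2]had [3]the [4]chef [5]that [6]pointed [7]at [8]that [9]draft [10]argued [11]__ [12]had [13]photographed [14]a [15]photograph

1

The marked gap is the subject of "photographed".
Its filler is the fronted wh-phrase "who", at word 1.
(The other dependency links word 4 to a gap after word 5.)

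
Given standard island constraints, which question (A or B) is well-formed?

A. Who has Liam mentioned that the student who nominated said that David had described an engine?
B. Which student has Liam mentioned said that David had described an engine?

B

In A, the wh-phrase is extracted from inside a complex-NP island (relative clause) (introduced by "who"), which blocks movement.
In B, the extraction path crosses only that-complement boundaries, which are transparent.
So B is grammatical.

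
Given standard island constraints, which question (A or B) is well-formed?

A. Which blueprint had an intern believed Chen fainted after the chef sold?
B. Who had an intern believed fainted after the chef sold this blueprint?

In A, the wh-phrase is extracted from inside an adjunct island (introduced by "after"), which blocks movement.
In B, the extraction path crosses only that-complement boundaries, which are transparent.
So B is grammatical.

B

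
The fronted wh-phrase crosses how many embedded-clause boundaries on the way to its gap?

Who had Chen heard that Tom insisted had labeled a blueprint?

2

"who" is extracted from the subject of "labeled".
Boundaries crossed, outermost first: [that], [Ø] — 2 in total.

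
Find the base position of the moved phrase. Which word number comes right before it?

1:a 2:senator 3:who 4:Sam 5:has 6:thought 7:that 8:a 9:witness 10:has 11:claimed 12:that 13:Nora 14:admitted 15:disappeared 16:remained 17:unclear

14

The displaced element is "a senator" (word 2).
It is linked across 3 clause boundaries (that → that → Ø).
It functions as the subject of "disappeared", so the gap sits immediately after word 14 ("admitted").
Base order: Sam has thought that a witness has claimed that Nora admitted a senator disappeared.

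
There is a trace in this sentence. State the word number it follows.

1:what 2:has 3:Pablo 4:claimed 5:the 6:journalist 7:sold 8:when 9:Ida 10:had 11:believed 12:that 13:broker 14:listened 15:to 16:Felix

The displaced element is "what" (word 1).
It is linked across 1 clause boundary (Ø).
It functions as the direct object of "sold", so the gap sits immediately after word 7 ("sold").
Base order: Pablo has claimed the journalist sold what when Ida had believed that broker listened to Felix.

7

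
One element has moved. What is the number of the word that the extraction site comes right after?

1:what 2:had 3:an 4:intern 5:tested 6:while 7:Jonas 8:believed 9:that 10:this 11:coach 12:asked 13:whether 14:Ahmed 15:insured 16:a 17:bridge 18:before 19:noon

The displaced element is "what" (word 1).
It functions as the direct object of "tested", so the gap sits immediately after word 5 ("tested").
Base order: An intern had tested what while Jonas believed that this coach asked whether Ahmed insured a bridge before noon.

5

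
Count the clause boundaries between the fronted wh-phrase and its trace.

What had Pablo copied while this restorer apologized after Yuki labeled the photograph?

0

"what" originates inside the matrix clause — no clause boundary is crossed.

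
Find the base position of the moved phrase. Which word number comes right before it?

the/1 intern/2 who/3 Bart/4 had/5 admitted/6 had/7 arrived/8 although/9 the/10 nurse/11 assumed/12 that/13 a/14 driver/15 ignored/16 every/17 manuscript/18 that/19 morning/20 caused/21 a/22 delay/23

The displaced element is "the intern" (word 2).
It is linked across 1 clause boundary (Ø).
It functions as the subject of "arrived", so the gap sits immediately after word 6 ("admitted").
Base order: Bart had admitted that the intern had arrived although the nurse assumed that a driver ignored every manuscript that morning.

6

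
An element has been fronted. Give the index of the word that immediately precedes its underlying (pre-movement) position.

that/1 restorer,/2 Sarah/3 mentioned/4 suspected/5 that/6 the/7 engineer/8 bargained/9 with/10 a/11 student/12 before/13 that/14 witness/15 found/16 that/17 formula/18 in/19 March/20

4

The displaced element is "that restorer" (word 2).
It is linked across 1 clause boundary (Ø).
It functions as the subject of "suspected", so the gap sits immediately after word 4 ("mentioned").
Base order: Sarah mentioned that that restorer suspected that the engineer bargained with a student before that witness found that formula in March.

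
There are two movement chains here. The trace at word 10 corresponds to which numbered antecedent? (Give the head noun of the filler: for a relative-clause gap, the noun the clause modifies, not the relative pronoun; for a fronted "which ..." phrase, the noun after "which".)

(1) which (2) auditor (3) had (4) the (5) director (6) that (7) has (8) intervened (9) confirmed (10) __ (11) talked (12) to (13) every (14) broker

The marked gap is the subject of "talked".
Its filler is the fronted wh-phrase "which auditor", at word 2.
(The other dependency links word 5 to a gap after word 6.)

2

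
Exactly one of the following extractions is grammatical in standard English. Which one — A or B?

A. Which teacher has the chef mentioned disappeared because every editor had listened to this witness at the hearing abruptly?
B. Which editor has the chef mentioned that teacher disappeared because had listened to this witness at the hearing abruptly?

In B, the wh-phrase is extracted from inside an adjunct island (introduced by "because"), which blocks movement.
In A, the extraction path crosses only that-complement boundaries, which are transparent.
So A is grammatical.

A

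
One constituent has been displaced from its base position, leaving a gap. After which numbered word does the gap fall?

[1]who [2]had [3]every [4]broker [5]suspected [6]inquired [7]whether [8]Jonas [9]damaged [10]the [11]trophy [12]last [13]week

The displaced element is "who" (word 1).
It is linked across 1 clause boundary (Ø).
It functions as the subject of "inquired", so the gap sits immediately after word 5 ("suspected").
Base order: Every broker had suspected that who inquired whether Jonas damaged the trophy last week.

5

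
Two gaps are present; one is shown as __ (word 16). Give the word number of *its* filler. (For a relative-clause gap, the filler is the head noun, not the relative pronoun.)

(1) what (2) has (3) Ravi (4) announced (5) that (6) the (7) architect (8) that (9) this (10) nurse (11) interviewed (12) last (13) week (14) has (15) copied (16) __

The marked gap is the direct object of "copied".
Its filler is the fronted wh-phrase "what", at word 1.
(The other dependency links word 7 to a gap after word 11.)

1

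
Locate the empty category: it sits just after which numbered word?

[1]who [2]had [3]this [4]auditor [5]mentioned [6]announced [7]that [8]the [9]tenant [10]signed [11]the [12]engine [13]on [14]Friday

5

The displaced element is "who" (word 1).
It is linked across 1 clause boundary (Ø).
It functions as the subject of "announced", so the gap sits immediately after word 5 ("mentioned").
Base order: This auditor had mentioned that who announced that the tenant signed the engine on Friday.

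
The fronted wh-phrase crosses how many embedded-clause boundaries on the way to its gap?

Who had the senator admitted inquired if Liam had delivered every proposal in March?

1

"who" is extracted from the subject of "inquired".
Boundaries crossed, outermost first: [Ø] — 1 in total.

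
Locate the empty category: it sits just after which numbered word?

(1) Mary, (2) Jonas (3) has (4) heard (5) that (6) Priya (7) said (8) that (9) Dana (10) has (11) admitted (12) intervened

The displaced element is "Mary" (word 1).
It is linked across 3 clause boundaries (that → that → Ø).
It functions as the subject of "intervened", so the gap sits immediately after word 11 ("admitted").
Base order: Jonas has heard that Priya said that Dana has admitted Mary intervened.

11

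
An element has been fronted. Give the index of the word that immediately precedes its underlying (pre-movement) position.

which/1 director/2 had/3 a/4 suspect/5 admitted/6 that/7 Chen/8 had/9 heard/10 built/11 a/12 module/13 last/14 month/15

10

The displaced element is "which director" (word 2).
It is linked across 2 clause boundaries (that → Ø).
It functions as the subject of "built", so the gap sits immediately after word 10 ("heard").
Base order: A suspect had admitted that Chen had heard that which director built a module last month.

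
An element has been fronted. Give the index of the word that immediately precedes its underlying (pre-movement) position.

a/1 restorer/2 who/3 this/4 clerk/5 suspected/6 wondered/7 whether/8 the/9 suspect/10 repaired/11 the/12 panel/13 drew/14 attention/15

The displaced element is "a restorer" (word 2).
It is linked across 1 clause boundary (Ø).
It functions as the subject of "wondered", so the gap sits immediately after word 6 ("suspected").
Base order: This clerk suspected a restorer wondered whether the suspect repaired the panel.

6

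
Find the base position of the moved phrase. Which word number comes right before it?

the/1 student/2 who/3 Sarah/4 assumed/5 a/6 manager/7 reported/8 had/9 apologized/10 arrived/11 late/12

8

The displaced element is "the student" (word 2).
It is linked across 2 clause boundaries (Ø → Ø).
It functions as the subject of "apologized", so the gap sits immediately after word 8 ("reported").
Base order: Sarah assumed a manager reported that the student had apologized.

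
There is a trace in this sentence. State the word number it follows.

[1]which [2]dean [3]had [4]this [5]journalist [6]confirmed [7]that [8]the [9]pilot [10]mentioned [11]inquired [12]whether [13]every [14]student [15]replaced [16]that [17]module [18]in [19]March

The displaced element is "which dean" (word 2).
It is linked across 2 clause boundaries (that → Ø).
It functions as the subject of "inquired", so the gap sits immediately after word 10 ("mentioned").
Base order: This journalist had confirmed that the pilot mentioned that which dean inquired whether every student replaced that module in March.

10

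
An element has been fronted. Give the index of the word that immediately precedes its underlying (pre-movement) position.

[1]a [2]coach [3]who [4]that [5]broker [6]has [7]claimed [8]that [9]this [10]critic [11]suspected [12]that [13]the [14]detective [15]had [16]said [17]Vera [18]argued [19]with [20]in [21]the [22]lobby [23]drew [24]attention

19

The displaced element is "a coach" (word 2).
It is linked across 3 clause boundaries (that → that → Ø).
It functions as the object of the preposition "with" of "argued", so the gap sits immediately after word 19 ("with").
Base order: That broker has claimed that this critic suspected that the detective had said Vera argued with a coach in the lobby.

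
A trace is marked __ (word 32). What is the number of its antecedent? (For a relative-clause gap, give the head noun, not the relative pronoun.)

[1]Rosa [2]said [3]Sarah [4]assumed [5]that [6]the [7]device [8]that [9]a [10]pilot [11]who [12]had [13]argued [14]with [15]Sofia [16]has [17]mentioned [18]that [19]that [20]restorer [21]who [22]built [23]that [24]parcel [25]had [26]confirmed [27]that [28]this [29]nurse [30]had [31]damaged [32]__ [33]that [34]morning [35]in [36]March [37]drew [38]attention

The gap at 32 is the object of "damaged", inside a relative clause.
The relative pronoun is "that" (word 8); it is bound by the head noun immediately before it.
Its filler is the head noun "device", at word 7.

7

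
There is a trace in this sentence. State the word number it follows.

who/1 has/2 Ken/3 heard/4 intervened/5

4

The displaced element is "who" (word 1).
It is linked across 1 clause boundary (Ø).
It functions as the subject of "intervened", so the gap sits immediately after word 4 ("heard").
Base order: Ken has heard who intervened.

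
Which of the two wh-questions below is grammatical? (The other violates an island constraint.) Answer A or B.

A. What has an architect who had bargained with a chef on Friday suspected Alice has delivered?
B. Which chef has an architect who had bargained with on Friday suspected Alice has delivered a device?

A

In B, the wh-phrase is extracted from inside a complex-NP island (relative clause) (introduced by "who"), which blocks movement.
In A, the extraction path crosses only that-complement boundaries, which are transparent.
So A is grammatical.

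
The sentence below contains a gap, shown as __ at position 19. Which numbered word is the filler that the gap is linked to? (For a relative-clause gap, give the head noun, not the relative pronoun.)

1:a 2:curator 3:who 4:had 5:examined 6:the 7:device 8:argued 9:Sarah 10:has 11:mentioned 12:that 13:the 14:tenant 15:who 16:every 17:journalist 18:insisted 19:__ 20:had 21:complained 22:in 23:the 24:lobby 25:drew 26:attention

14

The gap at 19 is the subject of "complained", inside a relative clause.
The relative pronoun is "who" (word 15); it is bound by the head noun immediately before it.
Its filler is the head noun "tenant", at word 14.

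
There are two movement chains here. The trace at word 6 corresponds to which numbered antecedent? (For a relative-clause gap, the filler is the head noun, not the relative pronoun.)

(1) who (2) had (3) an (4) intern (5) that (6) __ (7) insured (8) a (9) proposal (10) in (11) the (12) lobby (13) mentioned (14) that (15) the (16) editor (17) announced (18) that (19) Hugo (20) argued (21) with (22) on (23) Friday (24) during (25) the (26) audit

The marked gap is inside the relative clause, the subject of "insured".
Its filler is the head noun "intern" (via "that"), at word 4.
(The other dependency links word 1 to a gap after word 21.)

4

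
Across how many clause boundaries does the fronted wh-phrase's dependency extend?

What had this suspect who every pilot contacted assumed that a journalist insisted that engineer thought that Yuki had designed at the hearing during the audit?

3

"what" is extracted from the object of "designed".
Boundaries crossed, outermost first: [that], [Ø], [that] — 3 in total.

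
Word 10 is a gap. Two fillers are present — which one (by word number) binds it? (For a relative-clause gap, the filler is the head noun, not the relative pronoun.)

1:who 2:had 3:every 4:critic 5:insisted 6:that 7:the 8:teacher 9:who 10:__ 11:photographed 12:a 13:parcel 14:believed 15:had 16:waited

The marked gap is inside the relative clause, the subject of "photographed".
Its filler is the head noun "teacher" (via "who"), at word 8.
(The other dependency links word 1 to a gap after word 14.)

8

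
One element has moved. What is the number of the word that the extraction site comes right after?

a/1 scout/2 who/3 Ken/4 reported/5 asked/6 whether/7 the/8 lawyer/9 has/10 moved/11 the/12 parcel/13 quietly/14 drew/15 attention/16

The displaced element is "a scout" (word 2).
It is linked across 1 clause boundary (Ø).
It functions as the subject of "asked", so the gap sits immediately after word 5 ("reported").
Base order: Ken reported a scout asked whether the lawyer has moved the parcel quietly.

5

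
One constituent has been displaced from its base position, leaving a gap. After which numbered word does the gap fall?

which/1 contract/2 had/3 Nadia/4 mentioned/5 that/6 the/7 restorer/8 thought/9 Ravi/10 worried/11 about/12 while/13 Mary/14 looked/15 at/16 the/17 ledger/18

The displaced element is "which contract" (word 2).
It is linked across 2 clause boundaries (that → Ø).
It functions as the object of the preposition "about" of "worried", so the gap sits immediately after word 12 ("about").
Base order: Nadia had mentioned that the restorer thought Ravi worried about which contract while Mary looked at the ledger.

12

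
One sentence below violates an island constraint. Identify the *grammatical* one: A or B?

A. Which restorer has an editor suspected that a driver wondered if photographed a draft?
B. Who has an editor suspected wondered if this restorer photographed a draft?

In A, the wh-phrase is extracted from inside a wh-island (introduced by "if"), which blocks movement.
In B, the extraction path crosses only that-complement boundaries, which are transparent.
So B is grammatical.

B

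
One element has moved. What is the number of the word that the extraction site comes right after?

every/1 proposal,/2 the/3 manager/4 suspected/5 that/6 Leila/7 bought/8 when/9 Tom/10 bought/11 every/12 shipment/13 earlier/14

The displaced element is "every proposal" (word 2).
It is linked across 1 clause boundary (that).
It functions as the direct object of "bought", so the gap sits immediately after word 8 ("bought").
Base order: The manager suspected that Leila bought every proposal when Tom bought every shipment earlier.

8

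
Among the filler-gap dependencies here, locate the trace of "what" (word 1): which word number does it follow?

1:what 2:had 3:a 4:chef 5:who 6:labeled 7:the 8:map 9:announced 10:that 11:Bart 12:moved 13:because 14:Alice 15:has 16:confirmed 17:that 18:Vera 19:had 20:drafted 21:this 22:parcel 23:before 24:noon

The displaced element is "what" (word 1).
It is linked across 1 clause boundary (that).
It functions as the direct object of "moved", so the gap sits immediately after word 12 ("moved").
Base order: A chef who labeled the map had announced that Bart moved what because Alice has confirmed that Vera had drafted this parcel before noon.

12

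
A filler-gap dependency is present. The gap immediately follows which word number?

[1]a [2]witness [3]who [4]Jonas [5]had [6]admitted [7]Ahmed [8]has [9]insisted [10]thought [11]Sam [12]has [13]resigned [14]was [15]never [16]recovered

9

The displaced element is "a witness" (word 2).
It is linked across 2 clause boundaries (Ø → Ø).
It functions as the subject of "thought", so the gap sits immediately after word 9 ("insisted").
Base order: Jonas had admitted Ahmed has insisted that a witness thought Sam has resigned.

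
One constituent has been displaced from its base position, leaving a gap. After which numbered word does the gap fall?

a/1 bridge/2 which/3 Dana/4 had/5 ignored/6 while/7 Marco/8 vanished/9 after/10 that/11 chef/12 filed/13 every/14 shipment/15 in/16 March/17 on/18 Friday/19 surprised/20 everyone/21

The displaced element is "a bridge" (word 2).
It functions as the direct object of "ignored", so the gap sits immediately after word 6 ("ignored").
Base order: Dana had ignored a bridge while Marco vanished after that chef filed every shipment in March on Friday.

6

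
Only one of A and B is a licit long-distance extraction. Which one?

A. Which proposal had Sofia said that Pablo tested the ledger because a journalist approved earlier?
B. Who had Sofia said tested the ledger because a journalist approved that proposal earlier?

B

In A, the wh-phrase is extracted from inside an adjunct island (introduced by "because"), which blocks movement.
In B, the extraction path crosses only that-complement boundaries, which are transparent.
So B is grammatical.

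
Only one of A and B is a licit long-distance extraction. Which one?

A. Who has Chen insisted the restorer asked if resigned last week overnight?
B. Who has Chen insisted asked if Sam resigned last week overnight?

B

In A, the wh-phrase is extracted from inside a wh-island (introduced by "if"), which blocks movement.
In B, the extraction path crosses only that-complement boundaries, which are transparent.
So B is grammatical.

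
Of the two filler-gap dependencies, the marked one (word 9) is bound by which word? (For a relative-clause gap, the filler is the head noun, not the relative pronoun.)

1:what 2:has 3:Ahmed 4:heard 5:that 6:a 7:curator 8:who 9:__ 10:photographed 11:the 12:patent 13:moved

7

The marked gap is inside the relative clause, the subject of "photographed".
Its filler is the head noun "curator" (via "who"), at word 7.
(The other dependency links word 1 to a gap after word 13.)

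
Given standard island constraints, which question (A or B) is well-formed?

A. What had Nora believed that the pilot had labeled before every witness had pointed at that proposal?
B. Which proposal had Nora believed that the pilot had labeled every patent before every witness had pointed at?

A

In B, the wh-phrase is extracted from inside an adjunct island (introduced by "before"), which blocks movement.
In A, the extraction path crosses only that-complement boundaries, which are transparent.
So A is grammatical.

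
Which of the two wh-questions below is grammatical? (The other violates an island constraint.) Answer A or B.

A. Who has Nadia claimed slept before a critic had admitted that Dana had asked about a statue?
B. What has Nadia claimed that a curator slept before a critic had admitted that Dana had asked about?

In B, the wh-phrase is extracted from inside an adjunct island (introduced by "before"), which blocks movement.
In A, the extraction path crosses only that-complement boundaries, which are transparent.
So A is grammatical.

A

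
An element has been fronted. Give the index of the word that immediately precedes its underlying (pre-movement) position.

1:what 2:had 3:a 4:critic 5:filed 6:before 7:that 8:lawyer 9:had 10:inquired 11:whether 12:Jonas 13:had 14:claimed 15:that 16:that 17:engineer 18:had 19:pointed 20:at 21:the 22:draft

5

The displaced element is "what" (word 1).
It functions as the direct object of "filed", so the gap sits immediately after word 5 ("filed").
Base order: A critic had filed what before that lawyer had inquired whether Jonas had claimed that that engineer had pointed at the draft.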